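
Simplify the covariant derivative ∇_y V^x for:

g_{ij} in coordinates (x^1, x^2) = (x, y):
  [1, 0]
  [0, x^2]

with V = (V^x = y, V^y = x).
Non-zero Christoffel symbols:
Γ^x_{y y} = -x
Γ^y_{x y} = 1/x
∇_y V^x = ∂_y V^x + Γ^x_{y j} V^j
  = (1) + (0)(y) + (-x)(x)
  = 1 - x^2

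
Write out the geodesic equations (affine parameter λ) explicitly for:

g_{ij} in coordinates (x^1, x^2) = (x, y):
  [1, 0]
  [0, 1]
Geodesic equation: d^2x^k/dλ^2 + Γ^k_{ij} (dx^i/dλ)(dx^j/dλ) = 0.
All Christoffel symbols vanish, so the geodesics are straight lines:
d^2x/dλ^2 = 0
d^2y/dλ^2 = 0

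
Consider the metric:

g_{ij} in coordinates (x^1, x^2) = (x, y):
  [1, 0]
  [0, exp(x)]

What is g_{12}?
With x^1 = x, x^2 = y, g_{12} = g_{xy} is the row-1, column-2 entry of the matrix.
g_{12} = 0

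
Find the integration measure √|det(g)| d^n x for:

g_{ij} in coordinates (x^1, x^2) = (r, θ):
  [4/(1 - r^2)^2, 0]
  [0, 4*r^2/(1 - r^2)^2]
det(g) = 16*r^2/(1 - r^2)^4
√|det(g)| = 4*r/(r^2 - 1)^2
Volume element: dV = 4*r/(r^2 - 1)^2 dr dθ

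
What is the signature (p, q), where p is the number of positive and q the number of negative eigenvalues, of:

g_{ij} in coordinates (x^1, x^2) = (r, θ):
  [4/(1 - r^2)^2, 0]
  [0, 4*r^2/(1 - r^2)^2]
The metric is diagonal, so its eigenvalues are the diagonal entries: 4/(1 - r^2)^2, 4*r^2/(1 - r^2)^2 (at a generic point, where coordinate-dependent entries are positive).
2 positive, 0 negative.
(2, 0) - Riemannian (positive definite)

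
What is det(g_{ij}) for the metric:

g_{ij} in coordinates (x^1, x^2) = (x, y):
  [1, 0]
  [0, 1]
For a 2×2 metric: det(g) = g_{11}·g_{22} - g_{12}·g_{21}
= (1)·(1) - (0)·(0)
= 1 - 0
det(g) = 1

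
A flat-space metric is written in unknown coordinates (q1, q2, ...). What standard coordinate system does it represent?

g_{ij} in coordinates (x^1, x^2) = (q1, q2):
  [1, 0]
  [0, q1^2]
The line element ds^2 = dq1^2 + q1^2 dq2^2 is dr^2 + r^2 dθ^2 with q1 = r, q2 = θ.
polar coordinates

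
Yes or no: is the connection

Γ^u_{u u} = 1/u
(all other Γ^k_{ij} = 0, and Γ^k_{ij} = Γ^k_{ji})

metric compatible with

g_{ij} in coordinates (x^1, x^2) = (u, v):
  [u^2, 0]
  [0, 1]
Using ∇_k g_{ij} = ∂_k g_{ij} - Γ^m_{ki} g_{mj} - Γ^m_{kj} g_{im}:
e.g. ∇_u g_{uu} = (2*u) - (u) - (u) = 0
Every component ∇_k g_{ij} vanishes: the connection is metric compatible.
Yes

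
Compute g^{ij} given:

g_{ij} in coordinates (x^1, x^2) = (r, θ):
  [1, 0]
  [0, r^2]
The metric is diagonal, so g^{ij} is diagonal with entries 1/g_{ii}: diag(1, 1/(r^2)).
g^{ij}:
  [1, 0]
  [0, 1/r^2]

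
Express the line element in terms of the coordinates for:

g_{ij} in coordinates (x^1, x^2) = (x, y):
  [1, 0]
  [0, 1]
ds^2 = g_{ij} dx^i dx^j; only the non-zero components contribute.
ds^2 = dx^2 + dy^2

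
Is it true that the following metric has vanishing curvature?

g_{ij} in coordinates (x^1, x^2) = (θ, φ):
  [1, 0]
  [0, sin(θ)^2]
Non-zero Christoffel symbols:
Γ^θ_{φ φ} = -sin(2*θ)/2
Γ^φ_{θ φ} = 1/tan(θ)
Ricci tensor: R_{θθ} = 1, R_{θφ} = 0, R_{φφ} = sin(θ)^2
The Ricci tensor is non-zero, so the Riemann tensor is non-zero: not flat.
No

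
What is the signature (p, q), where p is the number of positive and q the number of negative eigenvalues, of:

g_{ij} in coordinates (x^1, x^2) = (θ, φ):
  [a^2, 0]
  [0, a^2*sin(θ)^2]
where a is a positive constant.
The metric is diagonal, so its eigenvalues are the diagonal entries: a^2, a^2*sin(θ)^2 (at a generic point, where coordinate-dependent entries are positive).
2 positive, 0 negative.
(2, 0) - Riemannian (positive definite)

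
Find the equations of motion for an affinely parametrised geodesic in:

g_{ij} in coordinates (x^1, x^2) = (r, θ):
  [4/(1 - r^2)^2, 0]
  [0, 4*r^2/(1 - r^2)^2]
Geodesic equation: d^2x^k/dλ^2 + Γ^k_{ij} (dx^i/dλ)(dx^j/dλ) = 0.
Non-zero Christoffel symbols:
Γ^r_{r r} = 2*r/(1 - r^2)
Γ^r_{θ θ} = (r^3 + r)/(r^2 - 1)
Γ^θ_{r θ} = (-r^2 - 1)/(r^3 - r)
Substituting (the symmetric pair Γ^k_{ij}, Γ^k_{ji} combines into a factor 2):
d^2r/dλ^2 + (2*r/(1 - r^2)) (dr/dλ)^2 + ((r^3 + r)/(r^2 - 1)) (dθ/dλ)^2 = 0
d^2θ/dλ^2 + ((-2*r^2 - 2)/(r^3 - r)) (dr/dλ)(dθ/dλ) = 0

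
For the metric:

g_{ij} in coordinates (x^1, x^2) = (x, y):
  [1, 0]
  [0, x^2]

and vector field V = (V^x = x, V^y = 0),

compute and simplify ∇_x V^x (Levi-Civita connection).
Non-zero Christoffel symbols:
Γ^x_{y y} = -x
Γ^y_{x y} = 1/x
∇_x V^x = ∂_x V^x + Γ^x_{x j} V^j
  = (1) + (0)(x) + (0)(0)
  = 1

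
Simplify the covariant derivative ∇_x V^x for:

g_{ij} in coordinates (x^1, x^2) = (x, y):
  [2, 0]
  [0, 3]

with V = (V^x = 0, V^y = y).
All Christoffel symbols are zero.
∇_x V^x = ∂_x V^x + Γ^x_{x j} V^j
  = (0) + (0)(0) + (0)(y)
  = 0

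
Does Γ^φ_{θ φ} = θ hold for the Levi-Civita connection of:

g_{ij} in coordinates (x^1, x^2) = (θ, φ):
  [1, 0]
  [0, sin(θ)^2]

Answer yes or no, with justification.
Γ^φ_{θ φ} = (1/2) g^{φφ} (∂_θ g_{φφ} + ∂_φ g_{φθ} - ∂_φ g_{θφ}) = (1/2)(1/sin(θ)^2)((sin(2*θ)) + (0) - (0)) = 1/tan(θ)
This differs from the proposed value θ.
No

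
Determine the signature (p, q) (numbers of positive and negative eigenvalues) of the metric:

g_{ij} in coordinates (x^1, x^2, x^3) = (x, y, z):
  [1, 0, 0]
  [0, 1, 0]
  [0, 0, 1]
The metric is diagonal, so its eigenvalues are the diagonal entries: 1, 1, 1 (at a generic point, where coordinate-dependent entries are positive).
3 positive, 0 negative.
(3, 0) - Riemannian (positive definite)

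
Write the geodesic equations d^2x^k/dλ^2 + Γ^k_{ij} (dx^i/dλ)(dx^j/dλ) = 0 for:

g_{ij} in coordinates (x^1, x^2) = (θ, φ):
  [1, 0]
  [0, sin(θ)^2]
Geodesic equation: d^2x^k/dλ^2 + Γ^k_{ij} (dx^i/dλ)(dx^j/dλ) = 0.
Non-zero Christoffel symbols:
Γ^θ_{φ φ} = -sin(2*θ)/2
Γ^φ_{θ φ} = 1/tan(θ)
Substituting (the symmetric pair Γ^k_{ij}, Γ^k_{ji} combines into a factor 2):
d^2θ/dλ^2 - (sin(2*θ)/2) (dφ/dλ)^2 = 0
d^2φ/dλ^2 + (2/tan(θ)) (dθ/dλ)(dφ/dλ) = 0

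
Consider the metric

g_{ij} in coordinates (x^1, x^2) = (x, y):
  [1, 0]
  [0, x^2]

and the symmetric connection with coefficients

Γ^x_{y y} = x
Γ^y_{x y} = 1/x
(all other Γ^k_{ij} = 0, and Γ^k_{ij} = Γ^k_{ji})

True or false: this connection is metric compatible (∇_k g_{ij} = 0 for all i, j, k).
Using ∇_k g_{ij} = ∂_k g_{ij} - Γ^m_{ki} g_{mj} - Γ^m_{kj} g_{im}:
∇_y g_{xy} = (0) - (x) - (x) = -2*x ≠ 0
So the connection is not metric compatible (it is not the Levi-Civita connection).
False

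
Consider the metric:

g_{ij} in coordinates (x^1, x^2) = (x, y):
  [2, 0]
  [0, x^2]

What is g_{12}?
With x^1 = x, x^2 = y, g_{12} = g_{xy} is the row-1, column-2 entry of the matrix.
g_{12} = 0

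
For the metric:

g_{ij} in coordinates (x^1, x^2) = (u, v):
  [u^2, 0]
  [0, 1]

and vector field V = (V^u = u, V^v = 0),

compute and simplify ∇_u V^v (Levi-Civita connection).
Non-zero Christoffel symbols:
Γ^u_{u u} = 1/u
∇_u V^v = ∂_u V^v + Γ^v_{u j} V^j
  = (0) + (0)(u) + (0)(0)
  = 0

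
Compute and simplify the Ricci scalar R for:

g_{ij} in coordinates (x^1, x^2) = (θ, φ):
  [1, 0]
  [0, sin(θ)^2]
Non-zero Christoffel symbols (Γ^k_{ij} = Γ^k_{ji}):
Γ^θ_{φ φ} = -sin(2*θ)/2
Γ^φ_{θ φ} = 1/tan(θ)
Ricci tensor (R_{ij} = R^k_{ikj}): R_{θθ} = 1, R_{θφ} = 0, R_{φφ} = sin(θ)^2
Inverse metric: g^{θθ} = 1, g^{φφ} = 1/sin(θ)^2
R = g^{ij} R_{ij} = (1)(1) + (1/sin(θ)^2)(sin(θ)^2) = 2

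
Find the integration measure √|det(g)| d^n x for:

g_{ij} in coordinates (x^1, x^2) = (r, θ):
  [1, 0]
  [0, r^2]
det(g) = r^2
√|det(g)| = r
Volume element: dV = r dr dθ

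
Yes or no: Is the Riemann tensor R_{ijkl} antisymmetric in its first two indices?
R_{ijkl} = -R_{jikl} (follows from metric compatibility).
Yes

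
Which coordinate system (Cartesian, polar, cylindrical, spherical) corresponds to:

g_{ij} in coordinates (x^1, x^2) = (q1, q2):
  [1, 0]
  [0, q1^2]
The line element ds^2 = dq1^2 + q1^2 dq2^2 is dr^2 + r^2 dθ^2 with q1 = r, q2 = θ.
polar coordinates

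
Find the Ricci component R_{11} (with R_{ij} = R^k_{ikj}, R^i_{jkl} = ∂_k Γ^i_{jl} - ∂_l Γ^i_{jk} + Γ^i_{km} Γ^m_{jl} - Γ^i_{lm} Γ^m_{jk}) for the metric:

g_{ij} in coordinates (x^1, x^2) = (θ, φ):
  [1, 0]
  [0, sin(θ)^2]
Non-zero Christoffel symbols (Γ^k_{ij} = Γ^k_{ji}):
Γ^θ_{φ φ} = -sin(2*θ)/2
Γ^φ_{θ φ} = 1/tan(θ)
R^θ_{θ θ θ} = 0 (a repeated index in an antisymmetric pair)
R^φ_{θ φ θ} = ∂_φ Γ^φ_{θ θ} - ∂_θ Γ^φ_{θ φ} + Γ^φ_{φ m} Γ^m_{θ θ} - Γ^φ_{θ m} Γ^m_{θ φ}
  = (0) - (-1/sin(θ)^2) + (0) - (1/tan(θ)^2) = 1
R_{θθ} = R^θ_{θ θ θ} + R^φ_{θ φ θ} = (0) + (1) = 1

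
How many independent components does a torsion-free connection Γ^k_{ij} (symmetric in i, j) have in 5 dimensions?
Γ^k_{ij} has n choices for the upper index and n(n+1)/2 independent symmetric lower index pairs.
Total = 5 × 5×6/2 = 5 × 15 = 75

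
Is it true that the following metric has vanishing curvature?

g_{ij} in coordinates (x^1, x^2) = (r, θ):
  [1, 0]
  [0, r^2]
Non-zero Christoffel symbols:
Γ^r_{θ θ} = -r
Γ^θ_{r θ} = 1/r
Ricci tensor: R_{rr} = 0, R_{rθ} = 0, R_{θθ} = 0
All R_{ij} vanish; in 2 dimensions the Riemann tensor is fully determined by the Ricci tensor, so R^i_{jkl} = 0: the metric is flat (curvilinear coordinates on flat space).
Yes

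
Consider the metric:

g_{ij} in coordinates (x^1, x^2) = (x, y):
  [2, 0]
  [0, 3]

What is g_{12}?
With x^1 = x, x^2 = y, g_{12} = g_{xy} is the row-1, column-2 entry of the matrix.
g_{12} = 0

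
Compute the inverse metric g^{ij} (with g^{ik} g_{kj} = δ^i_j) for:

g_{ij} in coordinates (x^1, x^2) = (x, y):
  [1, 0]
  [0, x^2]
The metric is diagonal, so g^{ij} is diagonal with entries 1/g_{ii}: diag(1, 1/(x^2)).
g^{ij}:
  [1, 0]
  [0, 1/x^2]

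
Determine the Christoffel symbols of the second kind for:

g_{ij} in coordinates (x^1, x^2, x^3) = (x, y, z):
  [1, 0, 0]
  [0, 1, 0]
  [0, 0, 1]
Using Γ^k_{ij} = (1/2) g^{km} (∂_i g_{mj} + ∂_j g_{mi} - ∂_m g_{ij}); the metric is diagonal, so only the m = k term contributes.
Every metric component is constant, so all ∂_m g_{ij} = 0 and every Christoffel symbol vanishes.
All Christoffel symbols are zero.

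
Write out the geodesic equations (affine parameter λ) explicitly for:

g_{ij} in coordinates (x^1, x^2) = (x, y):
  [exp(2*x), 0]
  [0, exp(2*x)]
Geodesic equation: d^2x^k/dλ^2 + Γ^k_{ij} (dx^i/dλ)(dx^j/dλ) = 0.
Non-zero Christoffel symbols:
Γ^x_{x x} = 1
Γ^x_{y y} = -1
Γ^y_{x y} = 1
Substituting (the symmetric pair Γ^k_{ij}, Γ^k_{ji} combines into a factor 2):
d^2x/dλ^2 + (dx/dλ)^2 - (dy/dλ)^2 = 0
d^2y/dλ^2 + 2 (dx/dλ)(dy/dλ) = 0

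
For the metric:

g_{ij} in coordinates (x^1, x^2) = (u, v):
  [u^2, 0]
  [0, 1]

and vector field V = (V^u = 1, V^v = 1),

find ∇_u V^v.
Non-zero Christoffel symbols:
Γ^u_{u u} = 1/u
∇_u V^v = ∂_u V^v + Γ^v_{u j} V^j
  = (0) + (0)(1) + (0)(1)
  = 0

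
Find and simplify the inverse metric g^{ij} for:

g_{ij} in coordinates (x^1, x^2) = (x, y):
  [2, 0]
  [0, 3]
The metric is diagonal, so g^{ij} is diagonal with entries 1/g_{ii}: diag(1/2, 1/3).
g^{ij}:
  [1/2, 0]
  [0, 1/3]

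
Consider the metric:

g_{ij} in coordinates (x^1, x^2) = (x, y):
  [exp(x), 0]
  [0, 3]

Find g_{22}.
With x^1 = x, x^2 = y, g_{22} = g_{yy} is the row-2, column-2 entry of the matrix.
g_{22} = 3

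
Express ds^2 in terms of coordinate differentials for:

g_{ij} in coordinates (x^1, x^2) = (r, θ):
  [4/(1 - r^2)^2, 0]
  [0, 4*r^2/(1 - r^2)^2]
ds^2 = g_{ij} dx^i dx^j; only the non-zero components contribute.
ds^2 = (4/(1 - r^2)^2) dr^2 + (4*r^2/(1 - r^2)^2) dθ^2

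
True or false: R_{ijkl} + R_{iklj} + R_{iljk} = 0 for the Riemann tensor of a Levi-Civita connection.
This is the first (algebraic) Bianchi identity.
True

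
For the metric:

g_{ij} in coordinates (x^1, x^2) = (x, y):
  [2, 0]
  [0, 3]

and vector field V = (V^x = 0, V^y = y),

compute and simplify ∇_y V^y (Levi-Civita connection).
All Christoffel symbols are zero.
∇_y V^y = ∂_y V^y + Γ^y_{y j} V^j
  = (1) + (0)(0) + (0)(y)
  = 1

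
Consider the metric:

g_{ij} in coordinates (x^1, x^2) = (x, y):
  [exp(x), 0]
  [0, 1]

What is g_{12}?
With x^1 = x, x^2 = y, g_{12} = g_{xy} is the row-1, column-2 entry of the matrix.
g_{12} = 0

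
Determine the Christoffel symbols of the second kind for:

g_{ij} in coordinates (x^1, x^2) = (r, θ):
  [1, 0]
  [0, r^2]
Using Γ^k_{ij} = (1/2) g^{km} (∂_i g_{mj} + ∂_j g_{mi} - ∂_m g_{ij}); the metric is diagonal, so only the m = k term contributes.
Non-zero symbols (using the symmetry Γ^k_{ij} = Γ^k_{ji}):
Γ^r_{θ θ} = (1/2) g^{rr} (∂_θ g_{rθ} + ∂_θ g_{rθ} - ∂_r g_{θθ}) = (1/2)(1)((0) + (0) - (2*r)) = -r
Γ^θ_{r θ} = (1/2) g^{θθ} (∂_r g_{θθ} + ∂_θ g_{θr} - ∂_θ g_{rθ}) = (1/2)(1/r^2)((2*r) + (0) - (0)) = 1/r
All other Christoffel symbols are zero.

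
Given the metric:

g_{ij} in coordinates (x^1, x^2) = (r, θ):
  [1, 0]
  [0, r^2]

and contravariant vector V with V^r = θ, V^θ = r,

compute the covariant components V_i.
V_i = g_{ij} V^j:
V_r = (1)(θ) + (0)(r) = θ
V_θ = (0)(θ) + (r^2)(r) = r^3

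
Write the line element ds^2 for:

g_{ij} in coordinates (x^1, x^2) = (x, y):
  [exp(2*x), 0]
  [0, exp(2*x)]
ds^2 = g_{ij} dx^i dx^j; only the non-zero components contribute.
ds^2 = exp(2*x) dx^2 + exp(2*x) dy^2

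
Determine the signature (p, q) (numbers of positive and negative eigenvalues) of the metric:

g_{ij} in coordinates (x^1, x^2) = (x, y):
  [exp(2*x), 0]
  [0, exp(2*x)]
The metric is diagonal, so its eigenvalues are the diagonal entries: exp(2*x), exp(2*x) (at a generic point, where coordinate-dependent entries are positive).
2 positive, 0 negative.
(2, 0) - Riemannian (positive definite)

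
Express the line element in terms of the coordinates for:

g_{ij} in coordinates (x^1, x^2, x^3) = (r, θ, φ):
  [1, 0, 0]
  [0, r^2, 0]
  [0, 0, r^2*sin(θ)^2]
ds^2 = g_{ij} dx^i dx^j; only the non-zero components contribute.
ds^2 = dr^2 + r^2 dθ^2 + r^2*sin(θ)^2 dφ^2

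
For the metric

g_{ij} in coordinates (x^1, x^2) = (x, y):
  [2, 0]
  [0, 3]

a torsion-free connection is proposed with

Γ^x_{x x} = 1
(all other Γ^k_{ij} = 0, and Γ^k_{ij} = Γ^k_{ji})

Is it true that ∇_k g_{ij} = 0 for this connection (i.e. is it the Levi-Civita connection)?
Using ∇_k g_{ij} = ∂_k g_{ij} - Γ^m_{ki} g_{mj} - Γ^m_{kj} g_{im}:
∇_x g_{xx} = (0) - (2) - (2) = -4 ≠ 0
So the connection is not metric compatible (it is not the Levi-Civita connection).
No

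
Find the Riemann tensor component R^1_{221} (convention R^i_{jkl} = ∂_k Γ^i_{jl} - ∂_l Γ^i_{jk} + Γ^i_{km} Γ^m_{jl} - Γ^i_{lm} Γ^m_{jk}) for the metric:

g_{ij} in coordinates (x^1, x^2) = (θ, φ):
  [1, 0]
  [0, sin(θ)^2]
Non-zero Christoffel symbols (Γ^k_{ij} = Γ^k_{ji}):
Γ^θ_{φ φ} = -sin(2*θ)/2
Γ^φ_{θ φ} = 1/tan(θ)
R^θ_{φ φ θ} = ∂_φ Γ^θ_{φ θ} - ∂_θ Γ^θ_{φ φ} + Γ^θ_{φ m} Γ^m_{φ θ} - Γ^θ_{θ m} Γ^m_{φ φ}
  = (0) - (-cos(2*θ)) + (-cos(θ)^2) - (0) = -sin(θ)^2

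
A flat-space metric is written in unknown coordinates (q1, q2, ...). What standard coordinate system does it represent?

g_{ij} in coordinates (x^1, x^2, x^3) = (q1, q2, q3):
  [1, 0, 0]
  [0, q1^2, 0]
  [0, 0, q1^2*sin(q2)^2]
The line element ds^2 = dq1^2 + q1^2 dq2^2 + q1^2 sin(q2)^2 dq3^2 is dr^2 + r^2 dθ^2 + r^2 sin(θ)^2 dφ^2 with q1 = r, q2 = θ, q3 = φ.
spherical coordinates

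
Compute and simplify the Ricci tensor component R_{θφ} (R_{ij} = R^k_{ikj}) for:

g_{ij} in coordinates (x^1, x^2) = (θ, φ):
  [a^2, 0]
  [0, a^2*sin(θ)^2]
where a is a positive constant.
Non-zero Christoffel symbols (Γ^k_{ij} = Γ^k_{ji}):
Γ^θ_{φ φ} = -sin(2*θ)/2
Γ^φ_{θ φ} = 1/tan(θ)
R^θ_{θ θ φ} = 0 (a repeated index in an antisymmetric pair)
R^φ_{θ φ φ} = 0 (a repeated index in an antisymmetric pair)
R_{θφ} = R^θ_{θ θ φ} + R^φ_{θ φ φ} = (0) + (0) = 0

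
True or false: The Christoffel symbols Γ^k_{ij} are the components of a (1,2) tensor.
Under a change of coordinates Γ picks up an inhomogeneous term ∂²x/∂x'∂x'; e.g. Γ = 0 in Cartesian coordinates but Γ^r_{θθ} = -r in polar coordinates on the same flat plane.
False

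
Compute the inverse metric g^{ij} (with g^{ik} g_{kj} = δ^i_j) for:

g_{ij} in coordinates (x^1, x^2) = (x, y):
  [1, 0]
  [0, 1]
The metric is diagonal, so g^{ij} is diagonal with entries 1/g_{ii}: diag(1, 1).
g^{ij}:
  [1, 0]
  [0, 1]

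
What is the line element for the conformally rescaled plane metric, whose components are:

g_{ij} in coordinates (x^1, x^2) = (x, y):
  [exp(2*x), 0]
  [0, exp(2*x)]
ds^2 = g_{ij} dx^i dx^j; only the non-zero components contribute.
ds^2 = exp(2*x) dx^2 + exp(2*x) dy^2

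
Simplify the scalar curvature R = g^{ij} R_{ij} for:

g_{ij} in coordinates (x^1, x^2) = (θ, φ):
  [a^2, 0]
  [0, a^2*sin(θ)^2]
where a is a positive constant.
Non-zero Christoffel symbols (Γ^k_{ij} = Γ^k_{ji}):
Γ^θ_{φ φ} = -sin(2*θ)/2
Γ^φ_{θ φ} = 1/tan(θ)
Ricci tensor (R_{ij} = R^k_{ikj}): R_{θθ} = 1, R_{θφ} = 0, R_{φφ} = sin(θ)^2
Inverse metric: g^{θθ} = 1/a^2, g^{φφ} = 1/(a^2*sin(θ)^2)
R = g^{ij} R_{ij} = (1/a^2)(1) + (1/(a^2*sin(θ)^2))(sin(θ)^2) = 2/a^2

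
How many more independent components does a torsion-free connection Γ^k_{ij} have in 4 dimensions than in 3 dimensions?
Independent components in n dimensions: n × n(n+1)/2 = n^2(n+1)/2.
4D: 4 × 10 = 40
3D: 3 × 6 = 18
Difference = 40 - 18 = 22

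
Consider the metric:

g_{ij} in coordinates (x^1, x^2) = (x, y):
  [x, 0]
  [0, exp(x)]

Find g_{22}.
With x^1 = x, x^2 = y, g_{22} = g_{yy} is the row-2, column-2 entry of the matrix.
g_{22} = exp(x)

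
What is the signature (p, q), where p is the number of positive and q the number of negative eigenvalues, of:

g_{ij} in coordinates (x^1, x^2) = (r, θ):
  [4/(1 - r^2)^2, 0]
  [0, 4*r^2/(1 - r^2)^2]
The metric is diagonal, so its eigenvalues are the diagonal entries: 4/(1 - r^2)^2, 4*r^2/(1 - r^2)^2 (at a generic point, where coordinate-dependent entries are positive).
2 positive, 0 negative.
(2, 0) - Riemannian (positive definite)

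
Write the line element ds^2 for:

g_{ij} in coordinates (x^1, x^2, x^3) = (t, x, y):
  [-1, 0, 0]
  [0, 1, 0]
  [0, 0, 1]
ds^2 = g_{ij} dx^i dx^j; only the non-zero components contribute.
ds^2 = -dt^2 + dx^2 + dy^2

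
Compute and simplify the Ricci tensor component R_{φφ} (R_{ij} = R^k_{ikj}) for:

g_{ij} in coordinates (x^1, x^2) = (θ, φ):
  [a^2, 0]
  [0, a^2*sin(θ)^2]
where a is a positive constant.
Non-zero Christoffel symbols (Γ^k_{ij} = Γ^k_{ji}):
Γ^θ_{φ φ} = -sin(2*θ)/2
Γ^φ_{θ φ} = 1/tan(θ)
R^θ_{φ θ φ} = ∂_θ Γ^θ_{φ φ} - ∂_φ Γ^θ_{φ θ} + Γ^θ_{θ m} Γ^m_{φ φ} - Γ^θ_{φ m} Γ^m_{φ θ}
  = (-cos(2*θ)) - (0) + (0) - (-cos(θ)^2) = sin(θ)^2
R^φ_{φ φ φ} = 0 (a repeated index in an antisymmetric pair)
R_{φφ} = R^θ_{φ θ φ} + R^φ_{φ φ φ} = (sin(θ)^2) + (0) = sin(θ)^2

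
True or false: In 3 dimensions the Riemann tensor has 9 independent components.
n^2(n^2-1)/12 = 9·8/12 = 6 independent components for n = 3.
False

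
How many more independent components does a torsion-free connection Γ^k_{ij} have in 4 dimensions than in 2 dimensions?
Independent components in n dimensions: n × n(n+1)/2 = n^2(n+1)/2.
4D: 4 × 10 = 40
2D: 2 × 3 = 6
Difference = 40 - 6 = 34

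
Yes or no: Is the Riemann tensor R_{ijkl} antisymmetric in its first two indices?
R_{ijkl} = -R_{jikl} (follows from metric compatibility).
Yes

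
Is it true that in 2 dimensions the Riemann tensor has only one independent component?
The number of independent components is n^2(n^2-1)/12 = 4·3/12 = 1 for n = 2 (e.g. R_{1212}).
Yes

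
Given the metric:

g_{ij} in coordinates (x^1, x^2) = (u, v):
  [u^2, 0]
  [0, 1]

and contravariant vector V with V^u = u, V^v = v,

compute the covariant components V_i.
V_i = g_{ij} V^j:
V_u = (u^2)(u) + (0)(v) = u^3
V_v = (0)(u) + (1)(v) = v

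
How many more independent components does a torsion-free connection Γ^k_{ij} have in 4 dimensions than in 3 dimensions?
Independent components in n dimensions: n × n(n+1)/2 = n^2(n+1)/2.
4D: 4 × 10 = 40
3D: 3 × 6 = 18
Difference = 40 - 18 = 22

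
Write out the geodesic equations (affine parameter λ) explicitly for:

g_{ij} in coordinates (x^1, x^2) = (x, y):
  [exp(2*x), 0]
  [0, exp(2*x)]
Geodesic equation: d^2x^k/dλ^2 + Γ^k_{ij} (dx^i/dλ)(dx^j/dλ) = 0.
Non-zero Christoffel symbols:
Γ^x_{x x} = 1
Γ^x_{y y} = -1
Γ^y_{x y} = 1
Substituting (the symmetric pair Γ^k_{ij}, Γ^k_{ji} combines into a factor 2):
d^2x/dλ^2 + (dx/dλ)^2 - (dy/dλ)^2 = 0
d^2y/dλ^2 + 2 (dx/dλ)(dy/dλ) = 0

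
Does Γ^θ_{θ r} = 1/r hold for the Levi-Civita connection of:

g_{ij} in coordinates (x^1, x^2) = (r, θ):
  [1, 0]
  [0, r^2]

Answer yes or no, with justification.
Γ^θ_{θ r} = (1/2) g^{θθ} (∂_θ g_{θr} + ∂_r g_{θθ} - ∂_θ g_{θr}) = (1/2)(1/r^2)((0) + (2*r) - (0)) = 1/r
This equals the proposed value 1/r.
Yes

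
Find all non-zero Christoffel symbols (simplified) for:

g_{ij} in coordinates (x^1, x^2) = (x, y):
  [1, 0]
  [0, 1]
Using Γ^k_{ij} = (1/2) g^{km} (∂_i g_{mj} + ∂_j g_{mi} - ∂_m g_{ij}); the metric is diagonal, so only the m = k term contributes.
Every metric component is constant, so all ∂_m g_{ij} = 0 and every Christoffel symbol vanishes.
All Christoffel symbols are zero.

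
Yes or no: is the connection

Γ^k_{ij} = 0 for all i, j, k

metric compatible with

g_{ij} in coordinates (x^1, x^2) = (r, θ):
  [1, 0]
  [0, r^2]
Using ∇_k g_{ij} = ∂_k g_{ij} - Γ^m_{ki} g_{mj} - Γ^m_{kj} g_{im}:
∇_r g_{θθ} = (2*r) - (0) - (0) = 2*r ≠ 0
So the connection is not metric compatible (it is not the Levi-Civita connection).
No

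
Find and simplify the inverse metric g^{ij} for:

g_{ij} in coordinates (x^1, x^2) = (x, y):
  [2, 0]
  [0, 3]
The metric is diagonal, so g^{ij} is diagonal with entries 1/g_{ii}: diag(1/2, 1/3).
g^{ij}:
  [1/2, 0]
  [0, 1/3]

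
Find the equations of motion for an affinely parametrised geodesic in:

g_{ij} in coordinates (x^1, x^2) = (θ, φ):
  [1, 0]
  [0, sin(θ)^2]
Geodesic equation: d^2x^k/dλ^2 + Γ^k_{ij} (dx^i/dλ)(dx^j/dλ) = 0.
Non-zero Christoffel symbols:
Γ^θ_{φ φ} = -sin(2*θ)/2
Γ^φ_{θ φ} = 1/tan(θ)
Substituting (the symmetric pair Γ^k_{ij}, Γ^k_{ji} combines into a factor 2):
d^2θ/dλ^2 - (sin(2*θ)/2) (dφ/dλ)^2 = 0
d^2φ/dλ^2 + (2/tan(θ)) (dθ/dλ)(dφ/dλ) = 0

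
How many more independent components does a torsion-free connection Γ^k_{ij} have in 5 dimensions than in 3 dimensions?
Independent components in n dimensions: n × n(n+1)/2 = n^2(n+1)/2.
5D: 5 × 15 = 75
3D: 3 × 6 = 18
Difference = 75 - 18 = 57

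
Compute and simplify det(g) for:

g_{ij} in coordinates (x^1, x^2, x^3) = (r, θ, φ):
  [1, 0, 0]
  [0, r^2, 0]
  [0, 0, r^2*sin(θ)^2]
Diagonal metric: det(g) = g_{11}·g_{22}·g_{33}
= (1)·(r^2)·(r^2*sin(θ)^2)
det(g) = r^4*sin(θ)^2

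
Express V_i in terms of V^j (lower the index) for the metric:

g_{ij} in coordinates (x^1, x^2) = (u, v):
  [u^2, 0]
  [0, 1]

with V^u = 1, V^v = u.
V_i = g_{ij} V^j:
V_u = (u^2)(1) + (0)(u) = u^2
V_v = (0)(1) + (1)(u) = u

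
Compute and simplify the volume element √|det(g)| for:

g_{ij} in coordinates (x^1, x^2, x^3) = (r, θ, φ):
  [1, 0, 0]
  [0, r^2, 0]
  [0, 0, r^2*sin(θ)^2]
det(g) = r^4*sin(θ)^2
√|det(g)| = r^2*sin(θ) (taking 0 < θ < π so that |sin(θ)| = sin(θ))
Volume element: dV = r^2*sin(θ) dr dθ dφ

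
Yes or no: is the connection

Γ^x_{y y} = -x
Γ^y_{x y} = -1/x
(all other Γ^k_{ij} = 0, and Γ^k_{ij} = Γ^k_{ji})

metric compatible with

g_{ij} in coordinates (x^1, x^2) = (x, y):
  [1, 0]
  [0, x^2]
Using ∇_k g_{ij} = ∂_k g_{ij} - Γ^m_{ki} g_{mj} - Γ^m_{kj} g_{im}:
∇_y g_{xy} = (0) - (-x) - (-x) = 2*x ≠ 0
So the connection is not metric compatible (it is not the Levi-Civita connection).
No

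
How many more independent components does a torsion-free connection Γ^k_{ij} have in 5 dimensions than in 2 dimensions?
Independent components in n dimensions: n × n(n+1)/2 = n^2(n+1)/2.
5D: 5 × 15 = 75
2D: 2 × 3 = 6
Difference = 75 - 6 = 69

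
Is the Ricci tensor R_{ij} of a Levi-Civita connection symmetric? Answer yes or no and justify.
R_{ij} = R^k_{ikj}; the pair symmetry R_{kilj} = R_{ljki} gives R_{ij} = R_{ji}.
Yes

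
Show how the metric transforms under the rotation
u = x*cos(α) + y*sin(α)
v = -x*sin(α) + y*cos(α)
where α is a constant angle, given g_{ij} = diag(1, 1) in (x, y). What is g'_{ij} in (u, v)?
Invert the transformation: x = u*cos(α) - v*sin(α), y = u*sin(α) + v*cos(α)
g'_{ij} = (∂x^k/∂x'^i)(∂x^l/∂x'^j) g_{kl}; with g_{kl} = δ_{kl} this is Σ_k (∂x^k/∂x'^i)(∂x^k/∂x'^j).
Jacobian: ∂x/∂u = cos(α), ∂x/∂v = -sin(α), ∂y/∂u = sin(α), ∂y/∂v = cos(α)
g'_{uu} = (cos(α))(cos(α)) + (sin(α))(sin(α)) = 1
g'_{uv} = (cos(α))(-sin(α)) + (sin(α))(cos(α)) = 0
g'_{vv} = (-sin(α))(-sin(α)) + (cos(α))(cos(α)) = 1
g'_{ij} = diag(1, 1)
The Euclidean metric is invariant under rotations.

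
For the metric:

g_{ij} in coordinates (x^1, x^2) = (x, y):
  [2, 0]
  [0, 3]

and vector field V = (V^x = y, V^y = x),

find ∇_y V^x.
All Christoffel symbols are zero.
∇_y V^x = ∂_y V^x + Γ^x_{y j} V^j
  = (1) + (0)(y) + (0)(x)
  = 1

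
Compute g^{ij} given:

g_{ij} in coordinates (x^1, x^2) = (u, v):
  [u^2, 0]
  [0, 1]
The metric is diagonal, so g^{ij} is diagonal with entries 1/g_{ii}: diag(1/(u^2), 1).
g^{ij}:
  [1/u^2, 0]
  [0, 1]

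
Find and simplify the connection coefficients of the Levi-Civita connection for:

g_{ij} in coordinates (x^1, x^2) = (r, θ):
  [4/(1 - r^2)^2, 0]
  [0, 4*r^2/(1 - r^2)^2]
Using Γ^k_{ij} = (1/2) g^{km} (∂_i g_{mj} + ∂_j g_{mi} - ∂_m g_{ij}); the metric is diagonal, so only the m = k term contributes.
Non-zero symbols (using the symmetry Γ^k_{ij} = Γ^k_{ji}):
Γ^r_{r r} = (1/2) g^{rr} (∂_r g_{rr} + ∂_r g_{rr} - ∂_r g_{rr}) = (1/2)((1 - r^2)^2/4)((16*r/(1 - r^2)^3) + (16*r/(1 - r^2)^3) - (16*r/(1 - r^2)^3)) = 2*r/(1 - r^2)
Γ^r_{θ θ} = (1/2) g^{rr} (∂_θ g_{rθ} + ∂_θ g_{rθ} - ∂_r g_{θθ}) = (1/2)((1 - r^2)^2/4)((0) + (0) - (-8*(r^3 + r)/(r^2 - 1)^3)) = (r^3 + r)/(r^2 - 1)
Γ^θ_{r θ} = (1/2) g^{θθ} (∂_r g_{θθ} + ∂_θ g_{θr} - ∂_θ g_{rθ}) = (1/2)((1 - r^2)^2/(4*r^2))((-8*(r^3 + r)/(r^2 - 1)^3) + (0) - (0)) = (-r^2 - 1)/(r^3 - r)
All other Christoffel symbols are zero.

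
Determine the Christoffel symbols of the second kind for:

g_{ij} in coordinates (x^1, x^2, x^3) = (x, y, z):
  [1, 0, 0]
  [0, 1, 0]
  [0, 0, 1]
Using Γ^k_{ij} = (1/2) g^{km} (∂_i g_{mj} + ∂_j g_{mi} - ∂_m g_{ij}); the metric is diagonal, so only the m = k term contributes.
Every metric component is constant, so all ∂_m g_{ij} = 0 and every Christoffel symbol vanishes.
All Christoffel symbols are zero.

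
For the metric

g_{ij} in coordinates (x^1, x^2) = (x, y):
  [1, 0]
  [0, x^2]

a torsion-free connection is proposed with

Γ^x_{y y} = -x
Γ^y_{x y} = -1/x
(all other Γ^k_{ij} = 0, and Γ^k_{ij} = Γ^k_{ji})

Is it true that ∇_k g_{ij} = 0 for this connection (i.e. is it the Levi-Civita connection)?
Using ∇_k g_{ij} = ∂_k g_{ij} - Γ^m_{ki} g_{mj} - Γ^m_{kj} g_{im}:
∇_y g_{xy} = (0) - (-x) - (-x) = 2*x ≠ 0
So the connection is not metric compatible (it is not the Levi-Civita connection).
No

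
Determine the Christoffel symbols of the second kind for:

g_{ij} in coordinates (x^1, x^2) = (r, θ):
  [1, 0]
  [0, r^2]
Using Γ^k_{ij} = (1/2) g^{km} (∂_i g_{mj} + ∂_j g_{mi} - ∂_m g_{ij}); the metric is diagonal, so only the m = k term contributes.
Non-zero symbols (using the symmetry Γ^k_{ij} = Γ^k_{ji}):
Γ^r_{θ θ} = (1/2) g^{rr} (∂_θ g_{rθ} + ∂_θ g_{rθ} - ∂_r g_{θθ}) = (1/2)(1)((0) + (0) - (2*r)) = -r
Γ^θ_{r θ} = (1/2) g^{θθ} (∂_r g_{θθ} + ∂_θ g_{θr} - ∂_θ g_{rθ}) = (1/2)(1/r^2)((2*r) + (0) - (0)) = 1/r
All other Christoffel symbols are zero.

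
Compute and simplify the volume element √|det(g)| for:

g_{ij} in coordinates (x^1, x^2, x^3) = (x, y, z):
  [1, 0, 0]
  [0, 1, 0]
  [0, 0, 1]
det(g) = 1
√|det(g)| = 1
Volume element: dV = 1 dx dy dz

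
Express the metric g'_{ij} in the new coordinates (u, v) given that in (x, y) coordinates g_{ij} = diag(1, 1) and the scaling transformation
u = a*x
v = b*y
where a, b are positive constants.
Invert the transformation: x = u/a, y = v/b
g'_{ij} = (∂x^k/∂x'^i)(∂x^l/∂x'^j) g_{kl}; with g_{kl} = δ_{kl} this is Σ_k (∂x^k/∂x'^i)(∂x^k/∂x'^j).
Jacobian: ∂x/∂u = 1/a, ∂x/∂v = 0, ∂y/∂u = 0, ∂y/∂v = 1/b
g'_{uu} = (1/a)(1/a) + (0)(0) = 1/a^2
g'_{uv} = (1/a)(0) + (0)(1/b) = 0
g'_{vv} = (0)(0) + (1/b)(1/b) = 1/b^2
g'_{ij} = diag(1/a^2, 1/b^2)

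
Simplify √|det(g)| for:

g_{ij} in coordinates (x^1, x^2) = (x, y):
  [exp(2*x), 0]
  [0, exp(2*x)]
det(g) = exp(4*x)
√|det(g)| = exp(2*x)
Volume element: dV = exp(2*x) dx dy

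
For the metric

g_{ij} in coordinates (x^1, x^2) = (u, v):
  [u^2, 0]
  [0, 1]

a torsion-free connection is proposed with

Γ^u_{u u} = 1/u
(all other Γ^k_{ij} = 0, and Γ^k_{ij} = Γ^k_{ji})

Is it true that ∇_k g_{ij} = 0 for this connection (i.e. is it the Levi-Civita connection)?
Using ∇_k g_{ij} = ∂_k g_{ij} - Γ^m_{ki} g_{mj} - Γ^m_{kj} g_{im}:
e.g. ∇_u g_{uu} = (2*u) - (u) - (u) = 0
Every component ∇_k g_{ij} vanishes: the connection is metric compatible.
Yes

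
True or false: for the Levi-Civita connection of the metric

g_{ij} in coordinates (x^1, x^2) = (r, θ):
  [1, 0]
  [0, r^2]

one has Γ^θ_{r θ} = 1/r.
Γ^θ_{r θ} = (1/2) g^{θθ} (∂_r g_{θθ} + ∂_θ g_{θr} - ∂_θ g_{rθ}) = (1/2)(1/r^2)((2*r) + (0) - (0)) = 1/r
This equals the proposed value 1/r.
True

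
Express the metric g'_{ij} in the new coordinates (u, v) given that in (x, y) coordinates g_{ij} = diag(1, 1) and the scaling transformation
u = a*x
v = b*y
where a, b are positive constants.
Invert the transformation: x = u/a, y = v/b
g'_{ij} = (∂x^k/∂x'^i)(∂x^l/∂x'^j) g_{kl}; with g_{kl} = δ_{kl} this is Σ_k (∂x^k/∂x'^i)(∂x^k/∂x'^j).
Jacobian: ∂x/∂u = 1/a, ∂x/∂v = 0, ∂y/∂u = 0, ∂y/∂v = 1/b
g'_{uu} = (1/a)(1/a) + (0)(0) = 1/a^2
g'_{uv} = (1/a)(0) + (0)(1/b) = 0
g'_{vv} = (0)(0) + (1/b)(1/b) = 1/b^2
g'_{ij} = diag(1/a^2, 1/b^2)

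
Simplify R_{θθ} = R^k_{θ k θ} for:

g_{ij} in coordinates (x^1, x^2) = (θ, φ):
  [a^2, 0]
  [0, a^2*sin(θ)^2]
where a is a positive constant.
Non-zero Christoffel symbols (Γ^k_{ij} = Γ^k_{ji}):
Γ^θ_{φ φ} = -sin(2*θ)/2
Γ^φ_{θ φ} = 1/tan(θ)
R^θ_{θ θ θ} = 0 (a repeated index in an antisymmetric pair)
R^φ_{θ φ θ} = ∂_φ Γ^φ_{θ θ} - ∂_θ Γ^φ_{θ φ} + Γ^φ_{φ m} Γ^m_{θ θ} - Γ^φ_{θ m} Γ^m_{θ φ}
  = (0) - (-1/sin(θ)^2) + (0) - (1/tan(θ)^2) = 1
R_{θθ} = R^θ_{θ θ θ} + R^φ_{θ φ θ} = (0) + (1) = 1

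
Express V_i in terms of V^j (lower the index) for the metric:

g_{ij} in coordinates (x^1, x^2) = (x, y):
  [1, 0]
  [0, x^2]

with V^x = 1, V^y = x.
V_i = g_{ij} V^j:
V_x = (1)(1) + (0)(x) = 1
V_y = (0)(1) + (x^2)(x) = x^3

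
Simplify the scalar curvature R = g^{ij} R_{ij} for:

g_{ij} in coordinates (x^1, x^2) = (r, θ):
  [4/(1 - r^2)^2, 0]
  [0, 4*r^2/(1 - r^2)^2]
Non-zero Christoffel symbols (Γ^k_{ij} = Γ^k_{ji}):
Γ^r_{r r} = 2*r/(1 - r^2)
Γ^r_{θ θ} = (r^3 + r)/(r^2 - 1)
Γ^θ_{r θ} = (-r^2 - 1)/(r^3 - r)
Ricci tensor (R_{ij} = R^k_{ikj}): R_{rr} = -4/(r^2 - 1)^2, R_{rθ} = 0, R_{θθ} = -4*r^2/(r^2 - 1)^2
Inverse metric: g^{rr} = (1 - r^2)^2/4, g^{θθ} = (1 - r^2)^2/(4*r^2)
R = g^{ij} R_{ij} = ((1 - r^2)^2/4)(-4/(r^2 - 1)^2) + ((1 - r^2)^2/(4*r^2))(-4*r^2/(r^2 - 1)^2) = -2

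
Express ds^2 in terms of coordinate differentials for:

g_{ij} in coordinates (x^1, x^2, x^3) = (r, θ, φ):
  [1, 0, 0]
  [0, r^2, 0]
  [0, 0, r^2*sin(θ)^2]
ds^2 = g_{ij} dx^i dx^j; only the non-zero components contribute.
ds^2 = dr^2 + r^2 dθ^2 + r^2*sin(θ)^2 dφ^2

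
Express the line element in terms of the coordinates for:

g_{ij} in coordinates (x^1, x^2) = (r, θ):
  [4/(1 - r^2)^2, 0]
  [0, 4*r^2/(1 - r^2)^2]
ds^2 = g_{ij} dx^i dx^j; only the non-zero components contribute.
ds^2 = (4/(1 - r^2)^2) dr^2 + (4*r^2/(1 - r^2)^2) dθ^2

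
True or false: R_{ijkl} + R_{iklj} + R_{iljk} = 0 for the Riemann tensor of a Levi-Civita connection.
This is the first (algebraic) Bianchi identity.
True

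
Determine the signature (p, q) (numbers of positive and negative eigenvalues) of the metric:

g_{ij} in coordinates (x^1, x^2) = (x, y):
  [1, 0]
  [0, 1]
The metric is diagonal, so its eigenvalues are the diagonal entries: 1, 1 (at a generic point, where coordinate-dependent entries are positive).
2 positive, 0 negative.
(2, 0) - Riemannian (positive definite)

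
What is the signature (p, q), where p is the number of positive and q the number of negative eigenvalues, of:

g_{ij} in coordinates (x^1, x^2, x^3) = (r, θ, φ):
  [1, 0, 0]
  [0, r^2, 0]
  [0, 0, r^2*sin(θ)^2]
The metric is diagonal, so its eigenvalues are the diagonal entries: 1, r^2, r^2*sin(θ)^2 (at a generic point, where coordinate-dependent entries are positive).
3 positive, 0 negative.
(3, 0) - Riemannian (positive definite)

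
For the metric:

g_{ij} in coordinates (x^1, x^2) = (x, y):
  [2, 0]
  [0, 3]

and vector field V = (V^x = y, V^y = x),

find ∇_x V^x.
All Christoffel symbols are zero.
∇_x V^x = ∂_x V^x + Γ^x_{x j} V^j
  = (0) + (0)(y) + (0)(x)
  = 0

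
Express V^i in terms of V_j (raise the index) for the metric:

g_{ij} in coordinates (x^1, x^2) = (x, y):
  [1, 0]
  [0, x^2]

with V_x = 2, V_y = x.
Inverse metric (diagonal): g^{xx} = 1, g^{yy} = 1/x^2
V^i = g^{ij} V_j:
V^x = (1)(2) + (0)(x) = 2
V^y = (0)(2) + (1/x^2)(x) = 1/x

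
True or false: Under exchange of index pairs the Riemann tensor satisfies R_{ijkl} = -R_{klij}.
The pair-exchange symmetry has a plus sign: R_{ijkl} = +R_{klij}.
False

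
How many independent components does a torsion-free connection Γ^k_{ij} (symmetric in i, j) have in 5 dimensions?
Γ^k_{ij} has n choices for the upper index and n(n+1)/2 independent symmetric lower index pairs.
Total = 5 × 5×6/2 = 5 × 15 = 75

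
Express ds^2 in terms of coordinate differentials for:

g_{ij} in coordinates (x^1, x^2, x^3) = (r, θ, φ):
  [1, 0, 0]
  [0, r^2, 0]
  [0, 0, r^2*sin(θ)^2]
ds^2 = g_{ij} dx^i dx^j; only the non-zero components contribute.
ds^2 = dr^2 + r^2 dθ^2 + r^2*sin(θ)^2 dφ^2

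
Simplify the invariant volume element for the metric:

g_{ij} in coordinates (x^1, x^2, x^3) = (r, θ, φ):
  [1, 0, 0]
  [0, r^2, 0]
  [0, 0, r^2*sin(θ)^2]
det(g) = r^4*sin(θ)^2
√|det(g)| = r^2*sin(θ) (taking 0 < θ < π so that |sin(θ)| = sin(θ))
Volume element: dV = r^2*sin(θ) dr dθ dφ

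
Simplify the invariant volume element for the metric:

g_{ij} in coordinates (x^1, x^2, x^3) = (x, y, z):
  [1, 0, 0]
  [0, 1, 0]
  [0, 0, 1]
det(g) = 1
√|det(g)| = 1
Volume element: dV = 1 dx dy dz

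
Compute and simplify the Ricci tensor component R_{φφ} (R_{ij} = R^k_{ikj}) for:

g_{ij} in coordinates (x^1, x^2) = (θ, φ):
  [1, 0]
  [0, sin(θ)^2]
Non-zero Christoffel symbols (Γ^k_{ij} = Γ^k_{ji}):
Γ^θ_{φ φ} = -sin(2*θ)/2
Γ^φ_{θ φ} = 1/tan(θ)
R^θ_{φ θ φ} = ∂_θ Γ^θ_{φ φ} - ∂_φ Γ^θ_{φ θ} + Γ^θ_{θ m} Γ^m_{φ φ} - Γ^θ_{φ m} Γ^m_{φ θ}
  = (-cos(2*θ)) - (0) + (0) - (-cos(θ)^2) = sin(θ)^2
R^φ_{φ φ φ} = 0 (a repeated index in an antisymmetric pair)
R_{φφ} = R^θ_{φ θ φ} + R^φ_{φ φ φ} = (sin(θ)^2) + (0) = sin(θ)^2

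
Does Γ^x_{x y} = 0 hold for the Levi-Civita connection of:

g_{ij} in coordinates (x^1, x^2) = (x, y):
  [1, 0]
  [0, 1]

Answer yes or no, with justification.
Γ^x_{x y} = (1/2) g^{xx} (∂_x g_{xy} + ∂_y g_{xx} - ∂_x g_{xy}) = (1/2)(1)((0) + (0) - (0)) = 0
This equals the proposed value 0.
Yes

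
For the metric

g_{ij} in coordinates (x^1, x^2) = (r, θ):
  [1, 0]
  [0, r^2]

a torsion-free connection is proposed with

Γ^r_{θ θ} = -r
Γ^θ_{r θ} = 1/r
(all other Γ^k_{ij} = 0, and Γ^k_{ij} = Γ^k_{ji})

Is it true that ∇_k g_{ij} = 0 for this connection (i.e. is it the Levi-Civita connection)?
Using ∇_k g_{ij} = ∂_k g_{ij} - Γ^m_{ki} g_{mj} - Γ^m_{kj} g_{im}:
e.g. ∇_r g_{θθ} = (2*r) - (r) - (r) = 0
Every component ∇_k g_{ij} vanishes: the connection is metric compatible.
Yes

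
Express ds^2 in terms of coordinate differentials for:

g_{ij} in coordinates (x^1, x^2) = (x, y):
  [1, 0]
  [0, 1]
ds^2 = g_{ij} dx^i dx^j; only the non-zero components contribute.
ds^2 = dx^2 + dy^2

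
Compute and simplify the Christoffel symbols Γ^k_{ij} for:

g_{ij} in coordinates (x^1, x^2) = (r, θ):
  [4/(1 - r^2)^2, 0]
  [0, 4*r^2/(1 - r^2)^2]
Using Γ^k_{ij} = (1/2) g^{km} (∂_i g_{mj} + ∂_j g_{mi} - ∂_m g_{ij}); the metric is diagonal, so only the m = k term contributes.
Non-zero symbols (using the symmetry Γ^k_{ij} = Γ^k_{ji}):
Γ^r_{r r} = (1/2) g^{rr} (∂_r g_{rr} + ∂_r g_{rr} - ∂_r g_{rr}) = (1/2)((1 - r^2)^2/4)((16*r/(1 - r^2)^3) + (16*r/(1 - r^2)^3) - (16*r/(1 - r^2)^3)) = 2*r/(1 - r^2)
Γ^r_{θ θ} = (1/2) g^{rr} (∂_θ g_{rθ} + ∂_θ g_{rθ} - ∂_r g_{θθ}) = (1/2)((1 - r^2)^2/4)((0) + (0) - (-8*(r^3 + r)/(r^2 - 1)^3)) = (r^3 + r)/(r^2 - 1)
Γ^θ_{r θ} = (1/2) g^{θθ} (∂_r g_{θθ} + ∂_θ g_{θr} - ∂_θ g_{rθ}) = (1/2)((1 - r^2)^2/(4*r^2))((-8*(r^3 + r)/(r^2 - 1)^3) + (0) - (0)) = (-r^2 - 1)/(r^3 - r)
All other Christoffel symbols are zero.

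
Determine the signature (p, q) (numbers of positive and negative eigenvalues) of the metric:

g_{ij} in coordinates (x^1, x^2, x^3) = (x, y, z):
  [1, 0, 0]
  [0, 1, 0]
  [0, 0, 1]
The metric is diagonal, so its eigenvalues are the diagonal entries: 1, 1, 1 (at a generic point, where coordinate-dependent entries are positive).
3 positive, 0 negative.
(3, 0) - Riemannian (positive definite)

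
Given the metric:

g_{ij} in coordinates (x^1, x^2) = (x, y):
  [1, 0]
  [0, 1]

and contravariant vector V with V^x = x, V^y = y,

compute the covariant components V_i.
V_i = g_{ij} V^j:
V_x = (1)(x) + (0)(y) = x
V_y = (0)(x) + (1)(y) = y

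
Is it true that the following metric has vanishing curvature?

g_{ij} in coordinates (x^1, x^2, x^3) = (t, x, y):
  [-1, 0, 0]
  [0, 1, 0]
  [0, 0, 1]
All metric components are constant, so every Christoffel symbol vanishes and R^i_{jkl} = 0.
Yes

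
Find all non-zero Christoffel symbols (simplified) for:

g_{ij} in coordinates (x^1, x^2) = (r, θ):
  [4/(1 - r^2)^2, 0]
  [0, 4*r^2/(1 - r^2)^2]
Using Γ^k_{ij} = (1/2) g^{km} (∂_i g_{mj} + ∂_j g_{mi} - ∂_m g_{ij}); the metric is diagonal, so only the m = k term contributes.
Non-zero symbols (using the symmetry Γ^k_{ij} = Γ^k_{ji}):
Γ^r_{r r} = (1/2) g^{rr} (∂_r g_{rr} + ∂_r g_{rr} - ∂_r g_{rr}) = (1/2)((1 - r^2)^2/4)((16*r/(1 - r^2)^3) + (16*r/(1 - r^2)^3) - (16*r/(1 - r^2)^3)) = 2*r/(1 - r^2)
Γ^r_{θ θ} = (1/2) g^{rr} (∂_θ g_{rθ} + ∂_θ g_{rθ} - ∂_r g_{θθ}) = (1/2)((1 - r^2)^2/4)((0) + (0) - (-8*(r^3 + r)/(r^2 - 1)^3)) = (r^3 + r)/(r^2 - 1)
Γ^θ_{r θ} = (1/2) g^{θθ} (∂_r g_{θθ} + ∂_θ g_{θr} - ∂_θ g_{rθ}) = (1/2)((1 - r^2)^2/(4*r^2))((-8*(r^3 + r)/(r^2 - 1)^3) + (0) - (0)) = (-r^2 - 1)/(r^3 - r)
All other Christoffel symbols are zero.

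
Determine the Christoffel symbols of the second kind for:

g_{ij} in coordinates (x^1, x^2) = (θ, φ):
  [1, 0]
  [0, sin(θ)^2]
Using Γ^k_{ij} = (1/2) g^{km} (∂_i g_{mj} + ∂_j g_{mi} - ∂_m g_{ij}); the metric is diagonal, so only the m = k term contributes.
Non-zero symbols (using the symmetry Γ^k_{ij} = Γ^k_{ji}):
Γ^θ_{φ φ} = (1/2) g^{θθ} (∂_φ g_{θφ} + ∂_φ g_{θφ} - ∂_θ g_{φφ}) = (1/2)(1)((0) + (0) - (sin(2*θ))) = -sin(2*θ)/2
Γ^φ_{θ φ} = (1/2) g^{φφ} (∂_θ g_{φφ} + ∂_φ g_{φθ} - ∂_φ g_{θφ}) = (1/2)(1/sin(θ)^2)((sin(2*θ)) + (0) - (0)) = 1/tan(θ)
All other Christoffel symbols are zero.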